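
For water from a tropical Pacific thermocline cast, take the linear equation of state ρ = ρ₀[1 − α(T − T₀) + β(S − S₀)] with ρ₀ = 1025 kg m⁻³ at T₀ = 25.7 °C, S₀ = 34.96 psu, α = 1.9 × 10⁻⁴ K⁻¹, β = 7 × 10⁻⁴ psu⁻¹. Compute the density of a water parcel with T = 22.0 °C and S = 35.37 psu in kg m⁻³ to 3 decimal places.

T − T₀ = -3.7 K, S − S₀ = +0.41 psu.
Bracket = 1 − α·(-3.7) + β·(+0.41) = 1 + (9.90 × 10⁻⁴) = 1.0009900.
ρ = 1025 × 1.0009900 = 1026.015 kg m⁻³.

1026.015 kg m⁻³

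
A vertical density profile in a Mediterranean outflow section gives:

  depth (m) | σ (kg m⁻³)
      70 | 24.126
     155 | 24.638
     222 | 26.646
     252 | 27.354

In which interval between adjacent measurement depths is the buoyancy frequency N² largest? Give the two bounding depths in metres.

Compute the density gradient over each adjacent pair:
  70–155 m: Δρ/Δz = 0.512/85 = 6.0 × 10⁻³ kg m⁻⁴
  155–222 m: Δρ/Δz = 2.008/67 = 0.030 kg m⁻⁴
  222–252 m: Δρ/Δz = 0.708/30 = 0.024 kg m⁻⁴
The largest gradient is in the 155–222 m interval — the pycnocline.

155–222 m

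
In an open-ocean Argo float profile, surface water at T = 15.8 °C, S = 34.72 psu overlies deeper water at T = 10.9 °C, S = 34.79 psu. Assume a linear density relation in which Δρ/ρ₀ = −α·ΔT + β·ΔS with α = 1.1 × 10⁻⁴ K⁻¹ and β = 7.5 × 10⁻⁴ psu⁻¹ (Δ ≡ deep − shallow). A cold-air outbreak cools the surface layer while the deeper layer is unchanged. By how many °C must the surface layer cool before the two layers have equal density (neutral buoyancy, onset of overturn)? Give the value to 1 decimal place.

Neutral buoyancy requires Δρ = 0, i.e. −α(T_deep − T_surf′) + β(S_deep − S_surf) = 0.
T_surf′ = T_deep − (β/α)·ΔS = 10.9 − (7.5 × 10⁻⁴/1.1 × 10⁻⁴)·(+0.07) = 10.423 °C.
Cooling required: 15.8 − (10.423) = 5.377 °C.

5.4 °C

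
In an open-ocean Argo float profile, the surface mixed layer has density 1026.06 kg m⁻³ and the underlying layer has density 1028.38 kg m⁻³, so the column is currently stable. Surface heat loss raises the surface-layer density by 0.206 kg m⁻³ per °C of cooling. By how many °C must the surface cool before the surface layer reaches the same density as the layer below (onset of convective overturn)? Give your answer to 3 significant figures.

Density deficit of the surface layer: 1028.38 − 1026.06 = 2.32 kg m⁻³.
Required change = 2.32 / 0.206 = 11.3 °C.

11.3 °C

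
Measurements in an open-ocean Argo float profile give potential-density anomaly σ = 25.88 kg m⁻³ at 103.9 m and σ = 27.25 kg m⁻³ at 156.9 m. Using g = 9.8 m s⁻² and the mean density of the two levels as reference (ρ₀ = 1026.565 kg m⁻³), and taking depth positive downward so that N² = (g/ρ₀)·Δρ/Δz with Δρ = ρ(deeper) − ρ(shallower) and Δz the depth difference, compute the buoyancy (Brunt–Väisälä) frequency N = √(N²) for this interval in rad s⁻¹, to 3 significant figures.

Δρ = 1027.25 − 1025.88 = 1.37 kg m⁻³ over Δz = 156.9 − 103.9 = 53 m.
N² = (9.8/1026.565) × (1.37/53) = 2.4677 × 10⁻⁴ s⁻².
N = √(2.4677 × 10⁻⁴) = 0.015709 rad s⁻¹ ≈ 0.0157 rad s⁻¹.

0.0157 rad s⁻¹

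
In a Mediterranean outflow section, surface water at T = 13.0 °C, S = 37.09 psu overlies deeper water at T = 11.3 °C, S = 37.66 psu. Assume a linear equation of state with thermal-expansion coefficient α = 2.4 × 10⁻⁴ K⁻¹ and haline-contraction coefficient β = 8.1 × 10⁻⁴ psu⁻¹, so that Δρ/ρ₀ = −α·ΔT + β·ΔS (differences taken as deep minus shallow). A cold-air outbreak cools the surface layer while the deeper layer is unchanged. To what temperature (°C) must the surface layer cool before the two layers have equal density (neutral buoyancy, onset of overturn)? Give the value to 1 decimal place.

9.4 °C

Neutral buoyancy requires Δρ = 0, i.e. −α(T_deep − T_surf′) + β(S_deep − S_surf) = 0.
T_surf′ = T_deep − (β/α)·ΔS = 11.3 − (8.1 × 10⁻⁴/2.4 × 10⁻⁴)·(+0.57) = 9.376 °C.
Cooling required: 13.0 − (9.376) = 3.624 °C.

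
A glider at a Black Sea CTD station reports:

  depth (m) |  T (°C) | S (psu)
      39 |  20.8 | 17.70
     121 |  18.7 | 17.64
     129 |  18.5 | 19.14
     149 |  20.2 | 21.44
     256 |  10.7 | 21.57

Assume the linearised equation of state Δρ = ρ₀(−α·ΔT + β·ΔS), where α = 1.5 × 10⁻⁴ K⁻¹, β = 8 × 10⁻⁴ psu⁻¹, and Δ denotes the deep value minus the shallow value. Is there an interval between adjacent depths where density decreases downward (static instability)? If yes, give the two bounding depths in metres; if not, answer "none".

Evaluate Δρ/ρ₀ = −αΔT + βΔS across each adjacent pair:
  39–121 m: −αΔT+βΔS = −(1.5 × 10⁻⁴)(-2.1)+(8 × 10⁻⁴)(-0.06) = 2.7 × 10⁻⁴ → stable
  121–129 m: −αΔT+βΔS = −(1.5 × 10⁻⁴)(-0.2)+(8 × 10⁻⁴)(+1.50) = 1.2 × 10⁻³ → stable
  129–149 m: −αΔT+βΔS = −(1.5 × 10⁻⁴)(+1.7)+(8 × 10⁻⁴)(+2.30) = 1.6 × 10⁻³ → stable
  149–256 m: −αΔT+βΔS = −(1.5 × 10⁻⁴)(-9.5)+(8 × 10⁻⁴)(+0.13) = 1.5 × 10⁻³ → stable
Every interval has Δρ > 0: the column is stably stratified throughout.

none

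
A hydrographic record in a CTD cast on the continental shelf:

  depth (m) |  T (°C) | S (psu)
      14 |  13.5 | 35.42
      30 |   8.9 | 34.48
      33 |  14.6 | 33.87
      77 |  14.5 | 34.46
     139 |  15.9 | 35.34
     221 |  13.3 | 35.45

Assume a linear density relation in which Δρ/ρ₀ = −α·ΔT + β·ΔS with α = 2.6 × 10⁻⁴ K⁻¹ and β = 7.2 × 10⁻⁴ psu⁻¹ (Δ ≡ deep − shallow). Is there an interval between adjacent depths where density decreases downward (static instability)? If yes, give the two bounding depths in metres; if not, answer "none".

Evaluate Δρ/ρ₀ = −αΔT + βΔS across each adjacent pair:
  14–30 m: −αΔT+βΔS = −(2.6 × 10⁻⁴)(-4.6)+(7.2 × 10⁻⁴)(-0.94) = 5.2 × 10⁻⁴ → stable
  30–33 m: −αΔT+βΔS = −(2.6 × 10⁻⁴)(+5.7)+(7.2 × 10⁻⁴)(-0.61) = -1.9 × 10⁻³ → UNSTABLE
  33–77 m: −αΔT+βΔS = −(2.6 × 10⁻⁴)(-0.1)+(7.2 × 10⁻⁴)(+0.59) = 4.5 × 10⁻⁴ → stable
  77–139 m: −αΔT+βΔS = −(2.6 × 10⁻⁴)(+1.4)+(7.2 × 10⁻⁴)(+0.88) = 2.7 × 10⁻⁴ → stable
  139–221 m: −αΔT+βΔS = −(2.6 × 10⁻⁴)(-2.6)+(7.2 × 10⁻⁴)(+0.11) = 7.6 × 10⁻⁴ → stable
The 30–33 m interval has Δρ < 0: lighter water underlies denser water.

30–33 m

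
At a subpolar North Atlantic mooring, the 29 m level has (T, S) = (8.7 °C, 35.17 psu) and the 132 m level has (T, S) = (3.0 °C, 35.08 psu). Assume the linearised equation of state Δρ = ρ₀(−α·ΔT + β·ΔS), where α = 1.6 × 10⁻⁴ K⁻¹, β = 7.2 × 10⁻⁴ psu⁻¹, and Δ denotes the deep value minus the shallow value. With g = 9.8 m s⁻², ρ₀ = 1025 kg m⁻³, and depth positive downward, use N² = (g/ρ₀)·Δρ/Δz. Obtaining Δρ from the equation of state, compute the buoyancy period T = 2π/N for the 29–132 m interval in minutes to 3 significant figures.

ΔT = -5.7 K, ΔS = -0.09 psu (deep − shallow).
Δρ/ρ₀ = −αΔT + βΔS = 9.12 × 10⁻⁴ − 6.48 × 10⁻⁵ = 8.472 × 10⁻⁴, so Δρ ≈ 0.8684 kg m⁻³.
N² = (g/ρ₀)·Δρ/Δz = g·(Δρ/ρ₀)/Δz = 9.8 × 8.472 × 10⁻⁴ / 103 = 8.0607 × 10⁻⁵ s⁻².
N = √(8.0607 × 10⁻⁵) = 8.9781 × 10⁻³ rad s⁻¹ → T = 2π/N = 699.83 s = 11.664 min ≈ 11.7 min.

11.7 min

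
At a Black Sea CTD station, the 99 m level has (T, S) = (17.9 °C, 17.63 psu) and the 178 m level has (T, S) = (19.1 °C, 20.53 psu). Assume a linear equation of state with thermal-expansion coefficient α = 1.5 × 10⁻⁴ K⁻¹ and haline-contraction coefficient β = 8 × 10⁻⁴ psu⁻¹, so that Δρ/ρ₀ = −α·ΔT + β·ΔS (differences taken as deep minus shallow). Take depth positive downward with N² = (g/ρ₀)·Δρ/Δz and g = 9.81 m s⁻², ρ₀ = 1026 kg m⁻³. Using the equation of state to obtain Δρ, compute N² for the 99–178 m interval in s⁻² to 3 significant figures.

ΔT = +1.2 K, ΔS = +2.90 psu (deep − shallow).
Δρ/ρ₀ = −αΔT + βΔS = -1.80 × 10⁻⁴ + 2.32 × 10⁻³ = 2.14 × 10⁻³, so Δρ ≈ 2.196 kg m⁻³.
N² = (g/ρ₀)·Δρ/Δz = g·(Δρ/ρ₀)/Δz = 9.81 × 2.14 × 10⁻³ / 79 = 2.6574 × 10⁻⁴ s⁻² ≈ 2.66 × 10⁻⁴ s⁻².

2.66 × 10⁻⁴ s⁻²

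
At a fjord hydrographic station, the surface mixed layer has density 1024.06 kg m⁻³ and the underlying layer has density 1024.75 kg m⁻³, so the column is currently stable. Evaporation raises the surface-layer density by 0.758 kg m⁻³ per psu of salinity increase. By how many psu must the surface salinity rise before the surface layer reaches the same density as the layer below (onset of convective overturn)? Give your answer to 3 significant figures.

0.910 psu

Density deficit of the surface layer: 1024.75 − 1024.06 = 0.69 kg m⁻³.
Required change = 0.69 / 0.758 = 0.910 psu.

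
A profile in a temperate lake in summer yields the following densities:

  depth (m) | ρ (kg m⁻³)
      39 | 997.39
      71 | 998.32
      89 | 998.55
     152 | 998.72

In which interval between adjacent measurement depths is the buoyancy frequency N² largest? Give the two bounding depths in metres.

Compute the density gradient over each adjacent pair:
  39–71 m: Δρ/Δz = 0.93/32 = 0.029 kg m⁻⁴
  71–89 m: Δρ/Δz = 0.23/18 = 0.013 kg m⁻⁴
  89–152 m: Δρ/Δz = 0.17/63 = 2.7 × 10⁻³ kg m⁻⁴
The largest gradient is in the 39–71 m interval — the pycnocline.

39–71 m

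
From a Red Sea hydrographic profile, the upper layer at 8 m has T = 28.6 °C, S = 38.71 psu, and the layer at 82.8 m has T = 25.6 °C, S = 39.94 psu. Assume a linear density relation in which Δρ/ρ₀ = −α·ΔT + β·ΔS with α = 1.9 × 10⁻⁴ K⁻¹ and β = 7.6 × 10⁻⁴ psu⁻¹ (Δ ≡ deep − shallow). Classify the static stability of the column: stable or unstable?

stable

ΔT = 25.6 − 28.6 = -3.0 K and ΔS = 39.94 − 38.71 = +1.23 psu (deep − shallow).
−αΔT = 5.70 × 10⁻⁴; βΔS = 9.348 × 10⁻⁴; sum Δρ/ρ₀ = 1.5048 × 10⁻³.
Δρ/ρ₀ > 0, so Δρ > 0: deeper water is denser → statically stable.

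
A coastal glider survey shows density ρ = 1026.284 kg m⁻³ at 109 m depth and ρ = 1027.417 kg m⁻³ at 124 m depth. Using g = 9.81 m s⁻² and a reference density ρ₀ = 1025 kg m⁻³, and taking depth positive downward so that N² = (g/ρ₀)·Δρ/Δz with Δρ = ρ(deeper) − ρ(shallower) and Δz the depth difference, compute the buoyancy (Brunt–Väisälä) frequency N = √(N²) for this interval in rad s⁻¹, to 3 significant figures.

Δρ = 1027.417 − 1026.284 = 1.133 kg m⁻³ over Δz = 124 − 109 = 15 m.
N² = (9.81/1025) × (1.133/15) = 7.2291 × 10⁻⁴ s⁻².
N = √(7.2291 × 10⁻⁴) = 0.026887 rad s⁻¹ ≈ 0.0269 rad s⁻¹.
A positive N² confirms static stability across the interval.

0.0269 rad s⁻¹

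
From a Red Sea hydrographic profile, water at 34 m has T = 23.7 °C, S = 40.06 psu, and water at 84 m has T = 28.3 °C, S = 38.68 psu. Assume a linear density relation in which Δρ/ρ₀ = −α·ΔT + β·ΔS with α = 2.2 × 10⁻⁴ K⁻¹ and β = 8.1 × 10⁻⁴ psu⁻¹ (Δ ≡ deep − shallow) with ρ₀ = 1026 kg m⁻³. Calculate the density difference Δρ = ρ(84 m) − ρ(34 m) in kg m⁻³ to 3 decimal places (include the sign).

-2.185 kg m⁻³

ΔT = +4.6 K, ΔS = -1.38 psu (deep − shallow).
Δρ/ρ₀ = −(2.2 × 10⁻⁴)(+4.6) + (8.1 × 10⁻⁴)(-1.38) = -2.1298 × 10⁻³.
Δρ = 1026 × (-2.1298 × 10⁻³) = -2.185 kg m⁻³.
Negative Δρ: lighter below, statically unstable.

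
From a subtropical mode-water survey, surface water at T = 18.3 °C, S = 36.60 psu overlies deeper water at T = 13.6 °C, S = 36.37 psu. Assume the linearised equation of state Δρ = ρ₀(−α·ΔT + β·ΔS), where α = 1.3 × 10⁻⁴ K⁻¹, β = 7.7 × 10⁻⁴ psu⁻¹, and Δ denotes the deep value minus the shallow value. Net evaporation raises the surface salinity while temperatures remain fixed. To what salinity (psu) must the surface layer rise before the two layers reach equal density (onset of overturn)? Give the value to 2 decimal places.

37.16 psu

Neutral buoyancy requires −α(T_deep − T_surf) + β(S_deep − S_surf′) = 0.
S_surf′ = S_deep − (α/β)·ΔT = 36.37 − (1.3 × 10⁻⁴/7.7 × 10⁻⁴)·(-4.7) = 37.1635 psu.
Increase required: 37.1635 − 36.60 = 0.5635 psu.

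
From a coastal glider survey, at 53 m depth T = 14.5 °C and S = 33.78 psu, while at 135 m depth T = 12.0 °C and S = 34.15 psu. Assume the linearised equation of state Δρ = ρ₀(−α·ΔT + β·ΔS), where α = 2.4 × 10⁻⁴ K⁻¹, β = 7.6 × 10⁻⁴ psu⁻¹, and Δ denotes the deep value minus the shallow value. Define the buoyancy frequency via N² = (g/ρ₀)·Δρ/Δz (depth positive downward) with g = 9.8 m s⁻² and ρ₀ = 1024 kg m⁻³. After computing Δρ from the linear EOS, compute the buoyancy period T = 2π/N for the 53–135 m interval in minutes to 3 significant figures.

10.2 min

ΔT = -2.5 K, ΔS = +0.37 psu (deep − shallow).
Δρ/ρ₀ = −αΔT + βΔS = 6.00 × 10⁻⁴ + 2.812 × 10⁻⁴ = 8.812 × 10⁻⁴, so Δρ ≈ 0.9023 kg m⁻³.
N² = (g/ρ₀)·Δρ/Δz = g·(Δρ/ρ₀)/Δz = 9.8 × 8.812 × 10⁻⁴ / 82 = 1.0531 × 10⁻⁴ s⁻².
N = √(1.0531 × 10⁻⁴) = 0.010262 rad s⁻¹ → T = 2π/N = 612.28 s = 10.205 min ≈ 10.2 min.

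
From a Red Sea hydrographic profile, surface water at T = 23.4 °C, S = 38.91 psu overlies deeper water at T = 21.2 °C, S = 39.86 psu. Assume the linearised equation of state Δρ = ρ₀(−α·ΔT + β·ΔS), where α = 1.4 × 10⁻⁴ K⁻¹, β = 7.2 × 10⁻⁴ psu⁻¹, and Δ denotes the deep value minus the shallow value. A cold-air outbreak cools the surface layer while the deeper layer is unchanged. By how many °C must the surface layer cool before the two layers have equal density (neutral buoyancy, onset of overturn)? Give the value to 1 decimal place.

7.1 °C

Neutral buoyancy requires Δρ = 0, i.e. −α(T_deep − T_surf′) + β(S_deep − S_surf) = 0.
T_surf′ = T_deep − (β/α)·ΔS = 21.2 − (7.2 × 10⁻⁴/1.4 × 10⁻⁴)·(+0.95) = 16.314 °C.
Cooling required: 23.4 − (16.314) = 7.086 °C.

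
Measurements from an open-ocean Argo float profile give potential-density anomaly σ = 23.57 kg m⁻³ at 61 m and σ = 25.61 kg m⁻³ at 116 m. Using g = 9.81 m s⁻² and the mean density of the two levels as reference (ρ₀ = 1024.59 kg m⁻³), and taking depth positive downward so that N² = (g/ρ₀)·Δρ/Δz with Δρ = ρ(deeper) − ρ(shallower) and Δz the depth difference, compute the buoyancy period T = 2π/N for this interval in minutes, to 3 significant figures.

5.56 min

Δρ = 1025.61 − 1023.57 = 2.04 kg m⁻³ over Δz = 116 − 61 = 55 m.
N² = (9.81/1024.59) × (2.04/55) = 3.5513 × 10⁻⁴ s⁻².
N = √(3.5513 × 10⁻⁴) = 0.018845 rad s⁻¹, so T = 2π/N = 333.41 s = 5.5568 min ≈ 5.56 min.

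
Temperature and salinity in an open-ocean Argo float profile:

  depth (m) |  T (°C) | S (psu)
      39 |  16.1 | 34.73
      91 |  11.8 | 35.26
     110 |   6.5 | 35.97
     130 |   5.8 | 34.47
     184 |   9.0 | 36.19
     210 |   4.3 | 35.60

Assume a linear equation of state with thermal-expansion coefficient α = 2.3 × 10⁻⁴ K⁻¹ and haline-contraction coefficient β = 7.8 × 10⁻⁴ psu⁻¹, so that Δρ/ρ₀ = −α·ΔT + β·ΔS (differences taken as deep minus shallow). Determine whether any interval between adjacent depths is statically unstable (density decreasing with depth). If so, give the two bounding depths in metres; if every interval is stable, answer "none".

Evaluate Δρ/ρ₀ = −αΔT + βΔS across each adjacent pair:
  39–91 m: −αΔT+βΔS = −(2.3 × 10⁻⁴)(-4.3)+(7.8 × 10⁻⁴)(+0.53) = 1.4 × 10⁻³ → stable
  91–110 m: −αΔT+βΔS = −(2.3 × 10⁻⁴)(-5.3)+(7.8 × 10⁻⁴)(+0.71) = 1.8 × 10⁻³ → stable
  110–130 m: −αΔT+βΔS = −(2.3 × 10⁻⁴)(-0.7)+(7.8 × 10⁻⁴)(-1.50) = -1.0 × 10⁻³ → UNSTABLE
  130–184 m: −αΔT+βΔS = −(2.3 × 10⁻⁴)(+3.2)+(7.8 × 10⁻⁴)(+1.72) = 6.1 × 10⁻⁴ → stable
  184–210 m: −αΔT+βΔS = −(2.3 × 10⁻⁴)(-4.7)+(7.8 × 10⁻⁴)(-0.59) = 6.2 × 10⁻⁴ → stable
The 110–130 m interval has Δρ < 0: lighter water underlies denser water.

110–130 m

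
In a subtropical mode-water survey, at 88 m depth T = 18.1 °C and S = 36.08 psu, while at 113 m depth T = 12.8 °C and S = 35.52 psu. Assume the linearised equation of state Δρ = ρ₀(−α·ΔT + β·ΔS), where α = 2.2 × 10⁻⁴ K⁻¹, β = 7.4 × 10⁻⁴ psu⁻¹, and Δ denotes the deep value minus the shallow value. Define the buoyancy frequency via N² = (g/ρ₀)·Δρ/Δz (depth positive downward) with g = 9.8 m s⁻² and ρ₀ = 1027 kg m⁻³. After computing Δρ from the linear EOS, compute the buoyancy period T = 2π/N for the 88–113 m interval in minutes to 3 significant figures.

6.10 min

ΔT = -5.3 K, ΔS = -0.56 psu (deep − shallow).
Δρ/ρ₀ = −αΔT + βΔS = 1.166 × 10⁻³ − 4.144 × 10⁻⁴ = 7.516 × 10⁻⁴, so Δρ ≈ 0.7719 kg m⁻³.
N² = (g/ρ₀)·Δρ/Δz = g·(Δρ/ρ₀)/Δz = 9.8 × 7.516 × 10⁻⁴ / 25 = 2.9463 × 10⁻⁴ s⁻².
N = √(2.9463 × 10⁻⁴) = 0.017165 rad s⁻¹ → T = 2π/N = 366.05 s = 6.1008 min ≈ 6.10 min.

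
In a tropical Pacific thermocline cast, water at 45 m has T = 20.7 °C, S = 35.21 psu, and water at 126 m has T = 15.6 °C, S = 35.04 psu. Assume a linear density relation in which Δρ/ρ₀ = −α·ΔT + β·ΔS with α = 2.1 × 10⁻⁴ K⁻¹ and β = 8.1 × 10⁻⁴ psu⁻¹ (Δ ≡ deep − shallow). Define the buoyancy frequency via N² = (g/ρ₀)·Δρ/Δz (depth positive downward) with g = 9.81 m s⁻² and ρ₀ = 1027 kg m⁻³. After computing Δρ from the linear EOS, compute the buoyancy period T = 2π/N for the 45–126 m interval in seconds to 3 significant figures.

591 s

ΔT = -5.1 K, ΔS = -0.17 psu (deep − shallow).
Δρ/ρ₀ = −αΔT + βΔS = 1.071 × 10⁻³ − 1.377 × 10⁻⁴ = 9.333 × 10⁻⁴, so Δρ ≈ 0.9585 kg m⁻³.
N² = (g/ρ₀)·Δρ/Δz = g·(Δρ/ρ₀)/Δz = 9.81 × 9.333 × 10⁻⁴ / 81 = 1.1303 × 10⁻⁴ s⁻².
N = √(1.1303 × 10⁻⁴) = 0.010632 rad s⁻¹ → T = 2π/N = 590.97 s ≈ 591 s.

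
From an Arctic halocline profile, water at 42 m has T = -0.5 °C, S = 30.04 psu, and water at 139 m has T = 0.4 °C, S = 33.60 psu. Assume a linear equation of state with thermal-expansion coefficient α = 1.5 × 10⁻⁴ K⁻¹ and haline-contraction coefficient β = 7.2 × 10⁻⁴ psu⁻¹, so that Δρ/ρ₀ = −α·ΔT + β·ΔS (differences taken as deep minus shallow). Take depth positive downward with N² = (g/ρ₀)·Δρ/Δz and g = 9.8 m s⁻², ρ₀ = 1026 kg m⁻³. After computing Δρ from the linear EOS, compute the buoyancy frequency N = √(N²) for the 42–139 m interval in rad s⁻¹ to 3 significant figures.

0.0157 rad s⁻¹

ΔT = +0.9 K, ΔS = +3.56 psu (deep − shallow).
Δρ/ρ₀ = −αΔT + βΔS = -1.35 × 10⁻⁴ + 2.5632 × 10⁻³ = 2.4282 × 10⁻³, so Δρ ≈ 2.491 kg m⁻³.
N² = (g/ρ₀)·Δρ/Δz = g·(Δρ/ρ₀)/Δz = 9.8 × 2.4282 × 10⁻³ / 97 = 2.4532 × 10⁻⁴ s⁻².
N = √(2.4532 × 10⁻⁴) = 0.015663 rad s⁻¹ ≈ 0.0157 rad s⁻¹.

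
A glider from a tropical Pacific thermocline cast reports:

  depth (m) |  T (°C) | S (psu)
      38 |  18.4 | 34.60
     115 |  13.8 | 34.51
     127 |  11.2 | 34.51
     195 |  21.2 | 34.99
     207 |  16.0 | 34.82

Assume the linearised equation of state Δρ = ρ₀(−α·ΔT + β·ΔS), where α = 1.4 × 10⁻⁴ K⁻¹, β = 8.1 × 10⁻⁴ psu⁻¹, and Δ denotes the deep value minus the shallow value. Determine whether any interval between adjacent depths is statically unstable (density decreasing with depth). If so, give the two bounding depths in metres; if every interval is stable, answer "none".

127–195 m

Evaluate Δρ/ρ₀ = −αΔT + βΔS across each adjacent pair:
  38–115 m: −αΔT+βΔS = −(1.4 × 10⁻⁴)(-4.6)+(8.1 × 10⁻⁴)(-0.09) = 5.7 × 10⁻⁴ → stable
  115–127 m: −αΔT+βΔS = −(1.4 × 10⁻⁴)(-2.6)+(8.1 × 10⁻⁴)(+0.00) = 3.6 × 10⁻⁴ → stable
  127–195 m: −αΔT+βΔS = −(1.4 × 10⁻⁴)(+10.0)+(8.1 × 10⁻⁴)(+0.48) = -1.0 × 10⁻³ → UNSTABLE
  195–207 m: −αΔT+βΔS = −(1.4 × 10⁻⁴)(-5.2)+(8.1 × 10⁻⁴)(-0.17) = 5.9 × 10⁻⁴ → stable
The 127–195 m interval has Δρ < 0: lighter water underlies denser water.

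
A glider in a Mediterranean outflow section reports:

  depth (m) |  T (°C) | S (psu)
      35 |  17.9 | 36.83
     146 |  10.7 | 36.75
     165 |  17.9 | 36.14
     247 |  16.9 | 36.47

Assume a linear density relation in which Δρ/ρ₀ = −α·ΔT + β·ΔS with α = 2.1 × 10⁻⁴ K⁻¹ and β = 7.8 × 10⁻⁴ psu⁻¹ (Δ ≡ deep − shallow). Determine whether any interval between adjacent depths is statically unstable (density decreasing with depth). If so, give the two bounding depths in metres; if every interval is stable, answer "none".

146–165 m

Evaluate Δρ/ρ₀ = −αΔT + βΔS across each adjacent pair:
  35–146 m: −αΔT+βΔS = −(2.1 × 10⁻⁴)(-7.2)+(7.8 × 10⁻⁴)(-0.08) = 1.4 × 10⁻³ → stable
  146–165 m: −αΔT+βΔS = −(2.1 × 10⁻⁴)(+7.2)+(7.8 × 10⁻⁴)(-0.61) = -2.0 × 10⁻³ → UNSTABLE
  165–247 m: −αΔT+βΔS = −(2.1 × 10⁻⁴)(-1.0)+(7.8 × 10⁻⁴)(+0.33) = 4.7 × 10⁻⁴ → stable
The 146–165 m interval has Δρ < 0: lighter water underlies denser water.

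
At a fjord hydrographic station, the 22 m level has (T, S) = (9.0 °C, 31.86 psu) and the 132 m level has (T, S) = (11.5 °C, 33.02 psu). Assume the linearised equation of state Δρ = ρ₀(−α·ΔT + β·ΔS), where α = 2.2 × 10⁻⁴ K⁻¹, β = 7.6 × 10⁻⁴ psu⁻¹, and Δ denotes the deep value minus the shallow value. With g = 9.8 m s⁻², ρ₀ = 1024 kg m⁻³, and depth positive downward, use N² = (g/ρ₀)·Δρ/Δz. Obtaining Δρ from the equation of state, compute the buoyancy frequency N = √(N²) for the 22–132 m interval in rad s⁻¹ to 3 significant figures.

ΔT = +2.5 K, ΔS = +1.16 psu (deep − shallow).
Δρ/ρ₀ = −αΔT + βΔS = -5.50 × 10⁻⁴ + 8.816 × 10⁻⁴ = 3.316 × 10⁻⁴, so Δρ ≈ 0.3396 kg m⁻³.
N² = (g/ρ₀)·Δρ/Δz = g·(Δρ/ρ₀)/Δz = 9.8 × 3.316 × 10⁻⁴ / 110 = 2.9543 × 10⁻⁵ s⁻².
N = √(2.9543 × 10⁻⁵) = 5.4353 × 10⁻³ rad s⁻¹ ≈ 5.44 × 10⁻³ rad s⁻¹.

5.44 × 10⁻³ rad s⁻¹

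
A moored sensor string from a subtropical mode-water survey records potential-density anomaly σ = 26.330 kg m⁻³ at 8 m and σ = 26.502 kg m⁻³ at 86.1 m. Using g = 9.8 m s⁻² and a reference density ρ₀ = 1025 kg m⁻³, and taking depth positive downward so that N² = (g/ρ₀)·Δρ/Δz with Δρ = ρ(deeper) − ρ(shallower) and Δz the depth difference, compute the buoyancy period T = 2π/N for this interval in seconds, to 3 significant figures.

Δρ = 1026.502 − 1026.330 = 0.172 kg m⁻³ over Δz = 86.1 − 8 = 78.1 m.
N² = (9.8/1025) × (0.172/78.1) = 2.1056 × 10⁻⁵ s⁻².
N = √(2.1056 × 10⁻⁵) = 4.5887 × 10⁻³ rad s⁻¹, so T = 2π/N = 1.3693 × 10³ s ≈ 1.37 × 10³ s.

1.37 × 10³ s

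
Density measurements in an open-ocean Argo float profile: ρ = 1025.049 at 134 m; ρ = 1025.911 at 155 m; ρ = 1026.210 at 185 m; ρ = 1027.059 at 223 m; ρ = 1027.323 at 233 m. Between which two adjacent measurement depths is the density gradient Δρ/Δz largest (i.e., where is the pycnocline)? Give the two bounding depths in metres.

134–155 m

Compute the density gradient over each adjacent pair:
  134–155 m: Δρ/Δz = 0.862/21 = 0.041 kg m⁻⁴
  155–185 m: Δρ/Δz = 0.299/30 = 0.010 kg m⁻⁴
  185–223 m: Δρ/Δz = 0.849/38 = 0.022 kg m⁻⁴
  223–233 m: Δρ/Δz = 0.264/10 = 0.026 kg m⁻⁴
The largest gradient is in the 134–155 m interval — the pycnocline.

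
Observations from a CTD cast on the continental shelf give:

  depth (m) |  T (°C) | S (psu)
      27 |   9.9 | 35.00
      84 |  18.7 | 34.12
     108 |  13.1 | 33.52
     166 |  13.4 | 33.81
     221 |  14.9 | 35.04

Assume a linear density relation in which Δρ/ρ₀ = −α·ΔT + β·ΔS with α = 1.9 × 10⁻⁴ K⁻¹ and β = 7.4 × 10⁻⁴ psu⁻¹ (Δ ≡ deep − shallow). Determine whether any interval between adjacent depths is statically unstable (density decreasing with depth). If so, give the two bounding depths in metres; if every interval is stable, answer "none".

Evaluate Δρ/ρ₀ = −αΔT + βΔS across each adjacent pair:
  27–84 m: −αΔT+βΔS = −(1.9 × 10⁻⁴)(+8.8)+(7.4 × 10⁻⁴)(-0.88) = -2.3 × 10⁻³ → UNSTABLE
  84–108 m: −αΔT+βΔS = −(1.9 × 10⁻⁴)(-5.6)+(7.4 × 10⁻⁴)(-0.60) = 6.2 × 10⁻⁴ → stable
  108–166 m: −αΔT+βΔS = −(1.9 × 10⁻⁴)(+0.3)+(7.4 × 10⁻⁴)(+0.29) = 1.6 × 10⁻⁴ → stable
  166–221 m: −αΔT+βΔS = −(1.9 × 10⁻⁴)(+1.5)+(7.4 × 10⁻⁴)(+1.23) = 6.3 × 10⁻⁴ → stable
The 27–84 m interval has Δρ < 0: lighter water underlies denser water.

27–84 m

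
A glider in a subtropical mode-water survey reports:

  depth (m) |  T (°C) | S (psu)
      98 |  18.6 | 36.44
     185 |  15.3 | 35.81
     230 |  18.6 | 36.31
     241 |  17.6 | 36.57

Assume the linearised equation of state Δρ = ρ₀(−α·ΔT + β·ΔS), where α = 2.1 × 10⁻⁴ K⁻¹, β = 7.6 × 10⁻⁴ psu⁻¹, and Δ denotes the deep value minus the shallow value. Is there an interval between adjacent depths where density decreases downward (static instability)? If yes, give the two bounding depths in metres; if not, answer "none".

Evaluate Δρ/ρ₀ = −αΔT + βΔS across each adjacent pair:
  98–185 m: −αΔT+βΔS = −(2.1 × 10⁻⁴)(-3.3)+(7.6 × 10⁻⁴)(-0.63) = 2.1 × 10⁻⁴ → stable
  185–230 m: −αΔT+βΔS = −(2.1 × 10⁻⁴)(+3.3)+(7.6 × 10⁻⁴)(+0.50) = -3.1 × 10⁻⁴ → UNSTABLE
  230–241 m: −αΔT+βΔS = −(2.1 × 10⁻⁴)(-1.0)+(7.6 × 10⁻⁴)(+0.26) = 4.1 × 10⁻⁴ → stable
The 185–230 m interval has Δρ < 0: lighter water underlies denser water.

185–230 m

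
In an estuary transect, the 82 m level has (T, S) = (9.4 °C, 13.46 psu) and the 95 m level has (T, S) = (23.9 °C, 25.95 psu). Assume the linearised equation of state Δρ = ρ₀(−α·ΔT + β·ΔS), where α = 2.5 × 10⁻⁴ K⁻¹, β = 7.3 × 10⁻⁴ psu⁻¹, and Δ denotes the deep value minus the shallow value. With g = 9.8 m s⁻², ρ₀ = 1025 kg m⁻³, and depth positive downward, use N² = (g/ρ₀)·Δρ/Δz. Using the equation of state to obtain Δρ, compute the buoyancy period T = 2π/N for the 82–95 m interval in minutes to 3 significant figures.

1.63 min

ΔT = +14.5 K, ΔS = +12.49 psu (deep − shallow).
Δρ/ρ₀ = −αΔT + βΔS = -3.625 × 10⁻³ + 9.1177 × 10⁻³ = 5.4927 × 10⁻³, so Δρ ≈ 5.630 kg m⁻³.
N² = (g/ρ₀)·Δρ/Δz = g·(Δρ/ρ₀)/Δz = 9.8 × 5.4927 × 10⁻³ / 13 = 4.1407 × 10⁻³ s⁻².
N = √(4.1407 × 10⁻³) = 0.064348 rad s⁻¹ → T = 2π/N = 97.644 s = 1.6274 min ≈ 1.63 min.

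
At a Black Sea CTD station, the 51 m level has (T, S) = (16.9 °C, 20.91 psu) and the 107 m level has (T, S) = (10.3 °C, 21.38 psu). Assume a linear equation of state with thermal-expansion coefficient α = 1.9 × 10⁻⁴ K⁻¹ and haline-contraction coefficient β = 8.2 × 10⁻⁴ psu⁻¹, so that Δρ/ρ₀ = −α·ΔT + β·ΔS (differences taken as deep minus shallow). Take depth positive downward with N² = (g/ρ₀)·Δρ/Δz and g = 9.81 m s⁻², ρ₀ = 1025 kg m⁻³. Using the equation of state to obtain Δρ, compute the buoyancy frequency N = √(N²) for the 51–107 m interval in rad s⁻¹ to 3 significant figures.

ΔT = -6.6 K, ΔS = +0.47 psu (deep − shallow).
Δρ/ρ₀ = −αΔT + βΔS = 1.254 × 10⁻³ + 3.854 × 10⁻⁴ = 1.6394 × 10⁻³, so Δρ ≈ 1.680 kg m⁻³.
N² = (g/ρ₀)·Δρ/Δz = g·(Δρ/ρ₀)/Δz = 9.81 × 1.6394 × 10⁻³ / 56 = 2.8719 × 10⁻⁴ s⁻².
N = √(2.8719 × 10⁻⁴) = 0.016947 rad s⁻¹ ≈ 0.0169 rad s⁻¹.

0.0169 rad s⁻¹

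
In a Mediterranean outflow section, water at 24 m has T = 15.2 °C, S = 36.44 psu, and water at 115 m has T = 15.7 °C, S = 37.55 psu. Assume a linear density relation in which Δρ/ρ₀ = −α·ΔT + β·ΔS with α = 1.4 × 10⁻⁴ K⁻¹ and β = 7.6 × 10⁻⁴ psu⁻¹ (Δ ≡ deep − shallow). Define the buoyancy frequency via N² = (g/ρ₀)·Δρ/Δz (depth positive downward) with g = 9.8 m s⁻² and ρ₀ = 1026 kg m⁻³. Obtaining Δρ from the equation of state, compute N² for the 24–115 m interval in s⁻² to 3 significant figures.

8.33 × 10⁻⁵ s⁻²

ΔT = +0.5 K, ΔS = +1.11 psu (deep − shallow).
Δρ/ρ₀ = −αΔT + βΔS = -7.00 × 10⁻⁵ + 8.436 × 10⁻⁴ = 7.736 × 10⁻⁴, so Δρ ≈ 0.7937 kg m⁻³.
N² = (g/ρ₀)·Δρ/Δz = g·(Δρ/ρ₀)/Δz = 9.8 × 7.736 × 10⁻⁴ / 91 = 8.3311 × 10⁻⁵ s⁻² ≈ 8.33 × 10⁻⁵ s⁻².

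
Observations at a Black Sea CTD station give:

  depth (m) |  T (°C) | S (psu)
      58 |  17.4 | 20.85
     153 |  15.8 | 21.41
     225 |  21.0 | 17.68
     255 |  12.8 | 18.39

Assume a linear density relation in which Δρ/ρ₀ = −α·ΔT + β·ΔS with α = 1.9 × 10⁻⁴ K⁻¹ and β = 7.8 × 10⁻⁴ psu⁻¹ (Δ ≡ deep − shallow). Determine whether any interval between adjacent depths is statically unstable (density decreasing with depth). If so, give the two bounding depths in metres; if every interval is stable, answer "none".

153–225 m

Evaluate Δρ/ρ₀ = −αΔT + βΔS across each adjacent pair:
  58–153 m: −αΔT+βΔS = −(1.9 × 10⁻⁴)(-1.6)+(7.8 × 10⁻⁴)(+0.56) = 7.4 × 10⁻⁴ → stable
  153–225 m: −αΔT+βΔS = −(1.9 × 10⁻⁴)(+5.2)+(7.8 × 10⁻⁴)(-3.73) = -3.9 × 10⁻³ → UNSTABLE
  225–255 m: −αΔT+βΔS = −(1.9 × 10⁻⁴)(-8.2)+(7.8 × 10⁻⁴)(+0.71) = 2.1 × 10⁻³ → stable
The 153–225 m interval has Δρ < 0: lighter water underlies denser water.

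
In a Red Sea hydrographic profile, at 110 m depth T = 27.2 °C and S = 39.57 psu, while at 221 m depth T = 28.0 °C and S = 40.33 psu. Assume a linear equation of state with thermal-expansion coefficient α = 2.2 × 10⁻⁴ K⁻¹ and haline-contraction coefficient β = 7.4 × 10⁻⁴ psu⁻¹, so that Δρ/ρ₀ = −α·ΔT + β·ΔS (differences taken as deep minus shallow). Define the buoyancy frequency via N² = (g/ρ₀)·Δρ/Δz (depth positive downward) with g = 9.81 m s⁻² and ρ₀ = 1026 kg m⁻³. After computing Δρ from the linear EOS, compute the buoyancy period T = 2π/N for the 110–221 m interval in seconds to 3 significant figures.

1.08 × 10³ s

ΔT = +0.8 K, ΔS = +0.76 psu (deep − shallow).
Δρ/ρ₀ = −αΔT + βΔS = -1.76 × 10⁻⁴ + 5.624 × 10⁻⁴ = 3.864 × 10⁻⁴, so Δρ ≈ 0.3964 kg m⁻³.
N² = (g/ρ₀)·Δρ/Δz = g·(Δρ/ρ₀)/Δz = 9.81 × 3.864 × 10⁻⁴ / 111 = 3.4149 × 10⁻⁵ s⁻².
N = √(3.4149 × 10⁻⁵) = 5.8437 × 10⁻³ rad s⁻¹ → T = 2π/N = 1.0752 × 10³ s ≈ 1.08 × 10³ s.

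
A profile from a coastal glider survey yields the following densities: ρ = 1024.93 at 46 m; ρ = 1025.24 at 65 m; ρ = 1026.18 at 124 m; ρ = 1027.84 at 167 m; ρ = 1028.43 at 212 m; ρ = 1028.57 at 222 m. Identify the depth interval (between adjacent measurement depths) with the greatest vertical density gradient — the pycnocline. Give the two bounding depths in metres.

124–167 m

Compute the density gradient over each adjacent pair:
  46–65 m: Δρ/Δz = 0.31/19 = 0.016 kg m⁻⁴
  65–124 m: Δρ/Δz = 0.94/59 = 0.016 kg m⁻⁴
  124–167 m: Δρ/Δz = 1.66/43 = 0.039 kg m⁻⁴
  167–212 m: Δρ/Δz = 0.59/45 = 0.013 kg m⁻⁴
  212–222 m: Δρ/Δz = 0.14/10 = 0.014 kg m⁻⁴
The largest gradient is in the 124–167 m interval — the pycnocline.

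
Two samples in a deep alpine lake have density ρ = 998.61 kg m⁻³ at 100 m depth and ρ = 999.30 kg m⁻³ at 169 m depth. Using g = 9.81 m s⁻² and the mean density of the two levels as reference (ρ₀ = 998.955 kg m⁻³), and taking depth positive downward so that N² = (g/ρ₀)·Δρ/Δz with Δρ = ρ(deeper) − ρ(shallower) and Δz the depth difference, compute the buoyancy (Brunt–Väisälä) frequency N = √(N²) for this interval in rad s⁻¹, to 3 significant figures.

9.91 × 10⁻³ rad s⁻¹

Δρ = 999.30 − 998.61 = 0.69 kg m⁻³ over Δz = 169 − 100 = 69 m.
N² = (9.81/998.955) × (0.69/69) = 9.8203 × 10⁻⁵ s⁻².
N = √(9.8203 × 10⁻⁵) = 9.9097 × 10⁻³ rad s⁻¹ ≈ 9.91 × 10⁻³ rad s⁻¹.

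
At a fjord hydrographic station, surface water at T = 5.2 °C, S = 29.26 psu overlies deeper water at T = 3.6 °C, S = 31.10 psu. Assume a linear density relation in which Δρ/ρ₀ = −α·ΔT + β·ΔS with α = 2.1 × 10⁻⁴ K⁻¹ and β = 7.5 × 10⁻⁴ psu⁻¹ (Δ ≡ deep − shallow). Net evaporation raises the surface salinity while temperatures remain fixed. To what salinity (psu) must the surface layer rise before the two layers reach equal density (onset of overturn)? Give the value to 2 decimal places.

Neutral buoyancy requires −α(T_deep − T_surf) + β(S_deep − S_surf′) = 0.
S_surf′ = S_deep − (α/β)·ΔT = 31.10 − (2.1 × 10⁻⁴/7.5 × 10⁻⁴)·(-1.6) = 31.5480 psu.
Increase required: 31.5480 − 29.26 = 2.2880 psu.

31.55 psu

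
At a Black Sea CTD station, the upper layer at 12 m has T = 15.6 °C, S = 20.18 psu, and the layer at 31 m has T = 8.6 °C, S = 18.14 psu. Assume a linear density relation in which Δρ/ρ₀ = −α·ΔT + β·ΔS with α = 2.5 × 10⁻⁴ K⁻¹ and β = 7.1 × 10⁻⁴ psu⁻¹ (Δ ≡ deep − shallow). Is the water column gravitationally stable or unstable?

stable

ΔT = 8.6 − 15.6 = -7.0 K and ΔS = 18.14 − 20.18 = -2.04 psu (deep − shallow).
−αΔT = 1.75 × 10⁻³; βΔS = -1.4484 × 10⁻³; sum Δρ/ρ₀ = 3.016 × 10⁻⁴.
Δρ/ρ₀ > 0, so Δρ > 0: deeper water is denser → statically stable.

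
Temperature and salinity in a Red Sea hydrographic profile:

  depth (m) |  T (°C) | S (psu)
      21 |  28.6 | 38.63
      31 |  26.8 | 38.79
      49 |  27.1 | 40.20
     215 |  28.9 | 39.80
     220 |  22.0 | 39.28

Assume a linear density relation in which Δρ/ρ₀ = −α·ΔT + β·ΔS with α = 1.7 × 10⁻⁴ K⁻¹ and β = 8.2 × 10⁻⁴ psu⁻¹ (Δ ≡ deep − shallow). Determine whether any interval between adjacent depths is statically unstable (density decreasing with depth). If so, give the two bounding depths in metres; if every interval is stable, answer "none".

49–215 m

Evaluate Δρ/ρ₀ = −αΔT + βΔS across each adjacent pair:
  21–31 m: −αΔT+βΔS = −(1.7 × 10⁻⁴)(-1.8)+(8.2 × 10⁻⁴)(+0.16) = 4.4 × 10⁻⁴ → stable
  31–49 m: −αΔT+βΔS = −(1.7 × 10⁻⁴)(+0.3)+(8.2 × 10⁻⁴)(+1.41) = 1.1 × 10⁻³ → stable
  49–215 m: −αΔT+βΔS = −(1.7 × 10⁻⁴)(+1.8)+(8.2 × 10⁻⁴)(-0.40) = -6.3 × 10⁻⁴ → UNSTABLE
  215–220 m: −αΔT+βΔS = −(1.7 × 10⁻⁴)(-6.9)+(8.2 × 10⁻⁴)(-0.52) = 7.5 × 10⁻⁴ → stable
The 49–215 m interval has Δρ < 0: lighter water underlies denser water.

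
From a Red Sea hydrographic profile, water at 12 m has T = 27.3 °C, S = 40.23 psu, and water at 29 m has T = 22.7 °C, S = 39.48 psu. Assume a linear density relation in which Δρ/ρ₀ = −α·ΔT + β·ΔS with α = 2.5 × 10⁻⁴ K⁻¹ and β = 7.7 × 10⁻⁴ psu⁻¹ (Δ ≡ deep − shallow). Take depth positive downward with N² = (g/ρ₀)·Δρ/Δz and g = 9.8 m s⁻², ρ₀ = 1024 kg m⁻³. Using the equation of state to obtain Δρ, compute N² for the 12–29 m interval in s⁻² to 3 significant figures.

ΔT = -4.6 K, ΔS = -0.75 psu (deep − shallow).
Δρ/ρ₀ = −αΔT + βΔS = 1.15 × 10⁻³ − 5.775 × 10⁻⁴ = 5.725 × 10⁻⁴, so Δρ ≈ 0.5862 kg m⁻³.
N² = (g/ρ₀)·Δρ/Δz = g·(Δρ/ρ₀)/Δz = 9.8 × 5.725 × 10⁻⁴ / 17 = 3.3003 × 10⁻⁴ s⁻² ≈ 3.30 × 10⁻⁴ s⁻².

3.30 × 10⁻⁴ s⁻²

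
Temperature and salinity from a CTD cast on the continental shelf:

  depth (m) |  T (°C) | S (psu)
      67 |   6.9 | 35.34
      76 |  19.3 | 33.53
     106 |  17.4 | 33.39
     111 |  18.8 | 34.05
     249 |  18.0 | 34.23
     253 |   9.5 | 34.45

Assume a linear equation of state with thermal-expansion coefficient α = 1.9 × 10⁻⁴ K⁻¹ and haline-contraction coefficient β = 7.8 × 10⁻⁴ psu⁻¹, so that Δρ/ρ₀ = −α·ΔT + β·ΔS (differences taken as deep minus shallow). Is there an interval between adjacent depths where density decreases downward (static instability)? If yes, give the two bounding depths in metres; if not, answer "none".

67–76 m

Evaluate Δρ/ρ₀ = −αΔT + βΔS across each adjacent pair:
  67–76 m: −αΔT+βΔS = −(1.9 × 10⁻⁴)(+12.4)+(7.8 × 10⁻⁴)(-1.81) = -3.8 × 10⁻³ → UNSTABLE
  76–106 m: −αΔT+βΔS = −(1.9 × 10⁻⁴)(-1.9)+(7.8 × 10⁻⁴)(-0.14) = 2.5 × 10⁻⁴ → stable
  106–111 m: −αΔT+βΔS = −(1.9 × 10⁻⁴)(+1.4)+(7.8 × 10⁻⁴)(+0.66) = 2.5 × 10⁻⁴ → stable
  111–249 m: −αΔT+βΔS = −(1.9 × 10⁻⁴)(-0.8)+(7.8 × 10⁻⁴)(+0.18) = 2.9 × 10⁻⁴ → stable
  249–253 m: −αΔT+βΔS = −(1.9 × 10⁻⁴)(-8.5)+(7.8 × 10⁻⁴)(+0.22) = 1.8 × 10⁻³ → stable
The 67–76 m interval has Δρ < 0: lighter water underlies denser water.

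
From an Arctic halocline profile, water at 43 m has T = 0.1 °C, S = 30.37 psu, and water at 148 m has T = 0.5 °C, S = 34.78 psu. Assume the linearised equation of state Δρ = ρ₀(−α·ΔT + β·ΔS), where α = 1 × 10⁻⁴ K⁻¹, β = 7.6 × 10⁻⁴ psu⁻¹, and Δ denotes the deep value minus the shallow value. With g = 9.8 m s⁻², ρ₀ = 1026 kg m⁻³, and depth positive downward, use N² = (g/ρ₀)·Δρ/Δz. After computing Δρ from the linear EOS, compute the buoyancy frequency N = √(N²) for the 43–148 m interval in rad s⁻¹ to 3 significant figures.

0.0176 rad s⁻¹

ΔT = +0.4 K, ΔS = +4.41 psu (deep − shallow).
Δρ/ρ₀ = −αΔT + βΔS = -4.00 × 10⁻⁵ + 3.3516 × 10⁻³ = 3.3116 × 10⁻³, so Δρ ≈ 3.398 kg m⁻³.
N² = (g/ρ₀)·Δρ/Δz = g·(Δρ/ρ₀)/Δz = 9.8 × 3.3116 × 10⁻³ / 105 = 3.0908 × 10⁻⁴ s⁻².
N = √(3.0908 × 10⁻⁴) = 0.017581 rad s⁻¹ ≈ 0.0176 rad s⁻¹.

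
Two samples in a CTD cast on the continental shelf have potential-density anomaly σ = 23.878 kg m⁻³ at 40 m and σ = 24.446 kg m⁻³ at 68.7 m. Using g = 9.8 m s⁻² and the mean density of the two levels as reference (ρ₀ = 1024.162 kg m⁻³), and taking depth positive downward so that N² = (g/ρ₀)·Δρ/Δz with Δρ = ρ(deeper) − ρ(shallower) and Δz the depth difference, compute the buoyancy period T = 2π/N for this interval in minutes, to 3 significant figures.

7.61 min

Δρ = 1024.446 − 1023.878 = 0.568 kg m⁻³ over Δz = 68.7 − 40 = 28.7 m.
N² = (9.8/1024.162) × (0.568/28.7) = 1.8938 × 10⁻⁴ s⁻².
N = √(1.8938 × 10⁻⁴) = 0.013762 rad s⁻¹, so T = 2π/N = 456.56 s = 7.6093 min ≈ 7.61 min.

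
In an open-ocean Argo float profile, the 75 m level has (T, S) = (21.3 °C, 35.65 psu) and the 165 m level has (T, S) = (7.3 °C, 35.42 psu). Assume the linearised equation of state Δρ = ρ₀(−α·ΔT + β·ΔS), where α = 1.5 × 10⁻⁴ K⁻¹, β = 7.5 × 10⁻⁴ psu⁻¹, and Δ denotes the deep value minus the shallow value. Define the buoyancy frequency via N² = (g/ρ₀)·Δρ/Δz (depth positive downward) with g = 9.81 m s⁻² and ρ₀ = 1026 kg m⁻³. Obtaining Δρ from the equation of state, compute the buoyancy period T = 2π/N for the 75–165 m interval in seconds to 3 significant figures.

433 s

ΔT = -14.0 K, ΔS = -0.23 psu (deep − shallow).
Δρ/ρ₀ = −αΔT + βΔS = 2.10 × 10⁻³ − 1.725 × 10⁻⁴ = 1.9275 × 10⁻³, so Δρ ≈ 1.978 kg m⁻³.
N² = (g/ρ₀)·Δρ/Δz = g·(Δρ/ρ₀)/Δz = 9.81 × 1.9275 × 10⁻³ / 90 = 2.1010 × 10⁻⁴ s⁻².
N = √(2.1010 × 10⁻⁴) = 0.014495 rad s⁻¹ → T = 2π/N = 433.47 s ≈ 433 s.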